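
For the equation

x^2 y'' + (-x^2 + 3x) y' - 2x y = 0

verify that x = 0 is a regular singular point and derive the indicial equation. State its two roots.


Divide by x^2 to reach normal form y'' + P_1(x) y' + P_2(x) y = 0 with P_1(x) = -1 + 3/x and P_2(x) = -2/x.
x = 0 is a singular point because the y'-coefficient -1 + 3/x has a pole at x = 0 and the y-coefficient -2/x has a pole at x = 0.
It is a regular singular point because x P_1(x) = p(x) = 3 - x and x^2 P_2(x) = q(x) = -2x are polynomials, hence analytic at x = 0.
p(0) = 3,  q(0) = 0.
Indicial equation: r(r-1) + p(0) r + q(0) = 0, i.e. r^2 + (p(0) - 1) r + q(0) = 0, i.e. r^2 + 2 r = 0.
Discriminant: (2)^2 - 4(0) = 4, so r = (-2 ± 2)/2.
Solving: r_1 = 0, r_2 = -2.

indicial: r^2 + 2 r = 0; roots r_1 = 0, r_2 = -2


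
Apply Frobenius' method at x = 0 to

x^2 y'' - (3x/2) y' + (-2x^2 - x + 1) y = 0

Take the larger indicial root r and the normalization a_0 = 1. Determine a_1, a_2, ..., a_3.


Write in Frobenius form y'' + (p(x)/x) y' + (q(x)/x^2) y = 0:
  p(x) = -3/2,  q(x) = -2x^2 - x + 1.
Indicial equation: r(r-1) + (-3/2) r + (1) = 0 -> roots r_1 = 2, r_2 = 1/2.
Take r = r_1 = 2. Let y(x) = x^r sum_{n>=0} a_n x^n with a_0 = 1.
Substitute y = x^r sum a_n x^n and match x^{r+n}. The recurrence is
  D(n) a_n - 1 a_{n-1} - 2 a_{n-2} = 0,  where D(n) = (r+n)(r+n-1) + (-3/2)(r+n) + (1).
  a_n = [1 a_{n-1} + 2 a_{n-2}] / D(n).
Since the indicial polynomial factors as (r - r_1)(r - r_2), D(n) = (r_1 + n - r_1)(r_1 + n - r_2) = n(n + 3/2).
Evaluating step by step (a_0 = 1):
  n = 1: D(1) = 1(1 + 3/2) = 5/2; numerator = 1(1) = 1; a_1 = (1)/(5/2) = 2/5
  n = 2: D(2) = 2(2 + 3/2) = 7; numerator = 1(2/5) + 2(1) = 12/5; a_2 = (12/5)/(7) = 12/35
  n = 3: D(3) = 3(3 + 3/2) = 27/2; numerator = 1(12/35) + 2(2/5) = 8/7; a_3 = (8/7)/(27/2) = 16/189

r = 2; a_0 = 1; a_1 = 2/5; a_2 = 12/35; a_3 = 16/189


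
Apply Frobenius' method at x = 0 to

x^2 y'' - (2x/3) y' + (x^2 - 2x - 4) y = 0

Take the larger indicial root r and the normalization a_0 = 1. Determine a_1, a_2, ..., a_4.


Write in Frobenius form y'' + (p(x)/x) y' + (q(x)/x^2) y = 0:
  p(x) = -2/3,  q(x) = x^2 - 2x - 4.
Indicial equation: r(r-1) + (-2/3) r + (-4) = 0 -> roots r_1 = 3, r_2 = -4/3.
Take r = r_1 = 3. Let y(x) = x^r sum_{n>=0} a_n x^n with a_0 = 1.
Substitute y = x^r sum a_n x^n and match x^{r+n}. The recurrence is
  D(n) a_n - 2 a_{n-1} + 1 a_{n-2} = 0,  where D(n) = (r+n)(r+n-1) + (-2/3)(r+n) + (-4).
  a_n = [2 a_{n-1} - 1 a_{n-2}] / D(n).
Since the indicial polynomial factors as (r - r_1)(r - r_2), D(n) = (r_1 + n - r_1)(r_1 + n - r_2) = n(n + 13/3).
Evaluating step by step (a_0 = 1):
  n = 1: D(1) = 1(1 + 13/3) = 16/3; numerator = 2(1) = 2; a_1 = (2)/(16/3) = 3/8
  n = 2: D(2) = 2(2 + 13/3) = 38/3; numerator = 2(3/8) - 1(1) = -1/4; a_2 = (-1/4)/(38/3) = -3/152
  n = 3: D(3) = 3(3 + 13/3) = 22; numerator = 2(-3/152) - 1(3/8) = -63/152; a_3 = (-63/152)/(22) = -63/3344
  n = 4: D(4) = 4(4 + 13/3) = 100/3; numerator = 2(-63/3344) - 1(-3/152) = -15/836; a_4 = (-15/836)/(100/3) = -9/16720

r = 3; a_0 = 1; a_1 = 3/8; a_2 = -3/152; a_3 = -63/3344; a_4 = -9/16720


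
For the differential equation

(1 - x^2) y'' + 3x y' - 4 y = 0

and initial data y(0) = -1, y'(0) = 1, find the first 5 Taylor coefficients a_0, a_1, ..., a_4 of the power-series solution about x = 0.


Ansatz: y(x) = sum_{n>=0} a_n x^n, so y'(x) = sum_{n>=1} n a_n x^(n-1) and y''(x) = sum_{n>=2} n(n-1) a_n x^(n-2).
Substitute into P(x) y'' + Q(x) y' + R(x) y = 0 with P(x) = 1 - x^2, Q(x) = 3x, R(x) = -4, and match powers of x.
Initial conditions: a_0 = -1, a_1 = 1.
Setting the coefficient of each power of x to zero and solving order by order (substituting the coefficients already found):
  x^0: 2 a_2 - 4 a_0 = 0  ->  2 a_2 = 4 a_0 = -4  ->  a_2 = -2
  x^1: 6 a_3 - a_1 = 0  ->  6 a_3 = a_1 = 1  ->  a_3 = 1/6
  x^2: 12 a_4 = 0  ->  a_4 = 0
Truncated series: y(x) = -1 + x - 2 x^2 + (1/6) x^3 + O(x^5).

a_0 = -1; a_1 = 1; a_2 = -2; a_3 = 1/6; a_4 = 0


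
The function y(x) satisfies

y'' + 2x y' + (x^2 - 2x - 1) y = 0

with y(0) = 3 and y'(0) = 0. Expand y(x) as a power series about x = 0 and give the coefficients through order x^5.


Ansatz: y(x) = sum_{n>=0} a_n x^n, so y'(x) = sum_{n>=1} n a_n x^(n-1) and y''(x) = sum_{n>=2} n(n-1) a_n x^(n-2).
Substitute into P(x) y'' + Q(x) y' + R(x) y = 0 with P(x) = 1, Q(x) = 2x, R(x) = x^2 - 2x - 1, and match powers of x.
Initial conditions: a_0 = 3, a_1 = 0.
Setting the coefficient of each power of x to zero and solving order by order (substituting the coefficients already found):
  x^0: 2 a_2 - a_0 = 0  ->  2 a_2 = a_0 = 3  ->  a_2 = 3/2
  x^1: 6 a_3 + a_1 - 2 a_0 = 0  ->  6 a_3 = -a_1 + 2 a_0 = 6  ->  a_3 = 1
  x^2: 12 a_4 + 3 a_2 - 2 a_1 + a_0 = 0  ->  12 a_4 = -3 a_2 + 2 a_1 - a_0 = -15/2  ->  a_4 = -5/8
  x^3: 20 a_5 + 5 a_3 - 2 a_2 + a_1 = 0  ->  20 a_5 = -5 a_3 + 2 a_2 - a_1 = -2  ->  a_5 = -1/10
Truncated series: y(x) = 3 + (3/2) x^2 + x^3 - (5/8) x^4 - (1/10) x^5 + O(x^6).

a_0 = 3; a_1 = 0; a_2 = 3/2; a_3 = 1; a_4 = -5/8; a_5 = -1/10


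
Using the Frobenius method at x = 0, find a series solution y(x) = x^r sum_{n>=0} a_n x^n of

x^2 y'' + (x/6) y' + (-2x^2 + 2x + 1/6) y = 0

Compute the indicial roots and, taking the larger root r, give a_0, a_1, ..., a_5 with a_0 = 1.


Write in Frobenius form y'' + (p(x)/x) y' + (q(x)/x^2) y = 0:
  p(x) = 1/6,  q(x) = -2x^2 + 2x + 1/6.
Indicial equation: r(r-1) + (1/6) r + (1/6) = 0 -> roots r_1 = 1/2, r_2 = 1/3.
Take r = r_1 = 1/2. Let y(x) = x^r sum_{n>=0} a_n x^n with a_0 = 1.
Substitute y = x^r sum a_n x^n and match x^{r+n}. The recurrence is
  D(n) a_n + 2 a_{n-1} - 2 a_{n-2} = 0,  where D(n) = (r+n)(r+n-1) + (1/6)(r+n) + (1/6).
  a_n = [-2 a_{n-1} + 2 a_{n-2}] / D(n).
Since the indicial polynomial factors as (r - r_1)(r - r_2), D(n) = (r_1 + n - r_1)(r_1 + n - r_2) = n(n + 1/6).
Evaluating step by step (a_0 = 1):
  n = 1: D(1) = 1(1 + 1/6) = 7/6; numerator = -2(1) = -2; a_1 = (-2)/(7/6) = -12/7
  n = 2: D(2) = 2(2 + 1/6) = 13/3; numerator = -2(-12/7) + 2(1) = 38/7; a_2 = (38/7)/(13/3) = 114/91
  n = 3: D(3) = 3(3 + 1/6) = 19/2; numerator = -2(114/91) + 2(-12/7) = -540/91; a_3 = (-540/91)/(19/2) = -1080/1729
  n = 4: D(4) = 4(4 + 1/6) = 50/3; numerator = -2(-1080/1729) + 2(114/91) = 6492/1729; a_4 = (6492/1729)/(50/3) = 9738/43225
  n = 5: D(5) = 5(5 + 1/6) = 155/6; numerator = -2(9738/43225) + 2(-1080/1729) = -5652/3325; a_5 = (-5652/3325)/(155/6) = -33912/515375

r = 1/2; a_0 = 1; a_1 = -12/7; a_2 = 114/91; a_3 = -1080/1729; a_4 = 9738/43225; a_5 = -33912/515375


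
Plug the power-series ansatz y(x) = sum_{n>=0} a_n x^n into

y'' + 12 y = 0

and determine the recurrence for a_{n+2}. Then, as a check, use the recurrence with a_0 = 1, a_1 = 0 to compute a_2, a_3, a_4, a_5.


Substitute y = sum_n a_n x^n into y'' + (const) y = 0.
y''(x) = sum_{n>=0} (n+2)(n+1) a_{n+2} x^n.
The ODE becomes sum_n [(n+2)(n+1) a_{n+2} + 12 a_n] x^n = 0.
Setting each coefficient to zero gives the recurrence:
  (n+2)(n+1) a_{n+2} + 12 a_n = 0,
  a_{n+2} = -12 / ((n+1)(n+2)) a_n.

Check with a_0 = 1, a_1 = 0 (apply the recurrence for n = 0, 1, 2, 3): a_0 = 1, a_1 = 0, a_2 = -6, a_3 = 0, a_4 = 6, a_5 = 0.

a_{n+2} = -12/((n+1)(n+2)) * a_n; check: a_0 = 1, a_1 = 0, a_2 = -6, a_3 = 0, a_4 = 6, a_5 = 0


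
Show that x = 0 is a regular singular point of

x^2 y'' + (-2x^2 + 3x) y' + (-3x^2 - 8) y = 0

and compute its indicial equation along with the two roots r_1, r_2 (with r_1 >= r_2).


Divide by x^2 to reach normal form y'' + P_1(x) y' + P_2(x) y = 0 with P_1(x) = -2 + 3/x and P_2(x) = -3 - 8/x^2.
x = 0 is a singular point because the y'-coefficient -2 + 3/x has a pole at x = 0 and the y-coefficient -3 - 8/x^2 has a pole at x = 0.
It is a regular singular point because x P_1(x) = p(x) = 3 - 2x and x^2 P_2(x) = q(x) = -3x^2 - 8 are polynomials, hence analytic at x = 0.
p(0) = 3,  q(0) = -8.
Indicial equation: r(r-1) + p(0) r + q(0) = 0, i.e. r^2 + (p(0) - 1) r + q(0) = 0, i.e. r^2 + 2 r - 8 = 0.
Discriminant: (2)^2 - 4(-8) = 36, so r = (-2 ± 6)/2.
Solving: r_1 = 2, r_2 = -4.

indicial: r^2 + 2 r - 8 = 0; roots r_1 = 2, r_2 = -4


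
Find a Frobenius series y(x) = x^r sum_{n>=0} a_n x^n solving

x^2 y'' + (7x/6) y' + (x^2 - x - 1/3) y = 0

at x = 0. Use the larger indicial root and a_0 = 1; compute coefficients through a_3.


Write in Frobenius form y'' + (p(x)/x) y' + (q(x)/x^2) y = 0:
  p(x) = 7/6,  q(x) = x^2 - x - 1/3.
Indicial equation: r(r-1) + (7/6) r + (-1/3) = 0 -> roots r_1 = 1/2, r_2 = -2/3.
Take r = r_1 = 1/2. Let y(x) = x^r sum_{n>=0} a_n x^n with a_0 = 1.
Substitute y = x^r sum a_n x^n and match x^{r+n}. The recurrence is
  D(n) a_n - 1 a_{n-1} + 1 a_{n-2} = 0,  where D(n) = (r+n)(r+n-1) + (7/6)(r+n) + (-1/3).
  a_n = [1 a_{n-1} - 1 a_{n-2}] / D(n).
Since the indicial polynomial factors as (r - r_1)(r - r_2), D(n) = (r_1 + n - r_1)(r_1 + n - r_2) = n(n + 7/6).
Evaluating step by step (a_0 = 1):
  n = 1: D(1) = 1(1 + 7/6) = 13/6; numerator = 1(1) = 1; a_1 = (1)/(13/6) = 6/13
  n = 2: D(2) = 2(2 + 7/6) = 19/3; numerator = 1(6/13) - 1(1) = -7/13; a_2 = (-7/13)/(19/3) = -21/247
  n = 3: D(3) = 3(3 + 7/6) = 25/2; numerator = 1(-21/247) - 1(6/13) = -135/247; a_3 = (-135/247)/(25/2) = -54/1235

r = 1/2; a_0 = 1; a_1 = 6/13; a_2 = -21/247; a_3 = -54/1235


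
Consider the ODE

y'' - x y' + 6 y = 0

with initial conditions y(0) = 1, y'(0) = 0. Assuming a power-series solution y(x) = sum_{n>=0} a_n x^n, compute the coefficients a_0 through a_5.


Ansatz: y(x) = sum_{n>=0} a_n x^n, so y'(x) = sum_{n>=1} n a_n x^(n-1) and y''(x) = sum_{n>=2} n(n-1) a_n x^(n-2).
Substitute into P(x) y'' + Q(x) y' + R(x) y = 0 with P(x) = 1, Q(x) = -x, R(x) = 6, and match powers of x.
Initial conditions: a_0 = 1, a_1 = 0.
Setting the coefficient of each power of x to zero and solving order by order (substituting the coefficients already found):
  x^0: 2 a_2 + 6 a_0 = 0  ->  2 a_2 = -6 a_0 = -6  ->  a_2 = -3
  x^1: 6 a_3 + 5 a_1 = 0  ->  6 a_3 = -5 a_1 = 0  ->  a_3 = 0
  x^2: 12 a_4 + 4 a_2 = 0  ->  12 a_4 = -4 a_2 = 12  ->  a_4 = 1
  x^3: 20 a_5 + 3 a_3 = 0  ->  20 a_5 = -3 a_3 = 0  ->  a_5 = 0
Truncated series: y(x) = 1 - 3 x^2 + x^4 + O(x^6).

a_0 = 1; a_1 = 0; a_2 = -3; a_3 = 0; a_4 = 1; a_5 = 0


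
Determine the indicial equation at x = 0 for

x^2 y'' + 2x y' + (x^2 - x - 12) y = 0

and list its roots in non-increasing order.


Divide by x^2 to reach normal form y'' + P_1(x) y' + P_2(x) y = 0 with P_1(x) = 2/x and P_2(x) = 1 - 1/x - 12/x^2.
x = 0 is a singular point because the y'-coefficient 2/x has a pole at x = 0 and the y-coefficient 1 - 1/x - 12/x^2 has a pole at x = 0.
It is a regular singular point because x P_1(x) = p(x) = 2 and x^2 P_2(x) = q(x) = x^2 - x - 12 are polynomials, hence analytic at x = 0.
p(0) = 2,  q(0) = -12.
Indicial equation: r(r-1) + p(0) r + q(0) = 0, i.e. r^2 + (p(0) - 1) r + q(0) = 0, i.e. r^2 + 1 r - 12 = 0.
Discriminant: (1)^2 - 4(-12) = 49, so r = (-1 ± 7)/2.
Solving: r_1 = 3, r_2 = -4.

indicial: r^2 + 1 r - 12 = 0; roots r_1 = 3, r_2 = -4


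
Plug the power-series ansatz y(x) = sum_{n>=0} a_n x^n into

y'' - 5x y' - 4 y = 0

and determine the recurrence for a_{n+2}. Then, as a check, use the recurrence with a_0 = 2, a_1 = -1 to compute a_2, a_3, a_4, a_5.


Substitute y = sum_n a_n x^n.
y''(x) has coefficient (n+2)(n+1) a_{n+2} at x^n;
-5 x y'(x) has coefficient -5 n a_n at x^n (shift);
-4 y(x) has coefficient -4 a_n at x^n.
Matching x^n: (n+2)(n+1) a_{n+2} + (-5n - 4) a_n = 0.
Thus a_{n+2} = (5n + 4) / ((n+1)(n+2)) * a_n.

Check with a_0 = 2, a_1 = -1 (apply the recurrence for n = 0, 1, 2, 3): a_0 = 2, a_1 = -1, a_2 = 4, a_3 = -3/2, a_4 = 14/3, a_5 = -57/40.

a_(n+2) = (5n + 4) / ((n+1)(n+2)) * a_n; check: a_0 = 2, a_1 = -1, a_2 = 4, a_3 = -3/2, a_4 = 14/3, a_5 = -57/40


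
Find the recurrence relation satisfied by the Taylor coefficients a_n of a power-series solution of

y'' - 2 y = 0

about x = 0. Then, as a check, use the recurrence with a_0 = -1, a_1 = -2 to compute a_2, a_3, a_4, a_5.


Substitute y = sum_n a_n x^n into y'' + (const) y = 0.
y''(x) = sum_{n>=0} (n+2)(n+1) a_{n+2} x^n.
The ODE becomes sum_n [(n+2)(n+1) a_{n+2} - 2 a_n] x^n = 0.
Setting each coefficient to zero gives the recurrence:
  (n+2)(n+1) a_{n+2} - 2 a_n = 0,
  a_{n+2} = 2 / ((n+1)(n+2)) a_n.

Check with a_0 = -1, a_1 = -2 (apply the recurrence for n = 0, 1, 2, 3): a_0 = -1, a_1 = -2, a_2 = -1, a_3 = -2/3, a_4 = -1/6, a_5 = -1/15.

a_{n+2} = 2/((n+1)(n+2)) * a_n; check: a_0 = -1, a_1 = -2, a_2 = -1, a_3 = -2/3, a_4 = -1/6, a_5 = -1/15


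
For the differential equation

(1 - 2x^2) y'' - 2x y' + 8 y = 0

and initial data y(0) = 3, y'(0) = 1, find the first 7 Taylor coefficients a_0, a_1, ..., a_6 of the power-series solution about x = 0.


Ansatz: y(x) = sum_{n>=0} a_n x^n, so y'(x) = sum_{n>=1} n a_n x^(n-1) and y''(x) = sum_{n>=2} n(n-1) a_n x^(n-2).
Substitute into P(x) y'' + Q(x) y' + R(x) y = 0 with P(x) = 1 - 2x^2, Q(x) = -2x, R(x) = 8, and match powers of x.
Initial conditions: a_0 = 3, a_1 = 1.
Setting the coefficient of each power of x to zero and solving order by order (substituting the coefficients already found):
  x^0: 2 a_2 + 8 a_0 = 0  ->  2 a_2 = -8 a_0 = -24  ->  a_2 = -12
  x^1: 6 a_3 + 6 a_1 = 0  ->  6 a_3 = -6 a_1 = -6  ->  a_3 = -1
  x^2: 12 a_4 = 0  ->  a_4 = 0
  x^3: 20 a_5 - 10 a_3 = 0  ->  20 a_5 = 10 a_3 = -10  ->  a_5 = -1/2
  x^4: 30 a_6 - 24 a_4 = 0  ->  30 a_6 = 24 a_4 = 0  ->  a_6 = 0
Truncated series: y(x) = 3 + x - 12 x^2 - x^3 - (1/2) x^5 + O(x^7).

a_0 = 3; a_1 = 1; a_2 = -12; a_3 = -1; a_4 = 0; a_5 = -1/2; a_6 = 0


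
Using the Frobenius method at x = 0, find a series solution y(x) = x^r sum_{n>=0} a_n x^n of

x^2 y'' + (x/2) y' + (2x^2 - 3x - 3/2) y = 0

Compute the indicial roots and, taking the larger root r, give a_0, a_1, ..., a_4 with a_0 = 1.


Write in Frobenius form y'' + (p(x)/x) y' + (q(x)/x^2) y = 0:
  p(x) = 1/2,  q(x) = 2x^2 - 3x - 3/2.
Indicial equation: r(r-1) + (1/2) r + (-3/2) = 0 -> roots r_1 = 3/2, r_2 = -1.
Take r = r_1 = 3/2. Let y(x) = x^r sum_{n>=0} a_n x^n with a_0 = 1.
Substitute y = x^r sum a_n x^n and match x^{r+n}. The recurrence is
  D(n) a_n - 3 a_{n-1} + 2 a_{n-2} = 0,  where D(n) = (r+n)(r+n-1) + (1/2)(r+n) + (-3/2).
  a_n = [3 a_{n-1} - 2 a_{n-2}] / D(n).
Since the indicial polynomial factors as (r - r_1)(r - r_2), D(n) = (r_1 + n - r_1)(r_1 + n - r_2) = n(n + 5/2).
Evaluating step by step (a_0 = 1):
  n = 1: D(1) = 1(1 + 5/2) = 7/2; numerator = 3(1) = 3; a_1 = (3)/(7/2) = 6/7
  n = 2: D(2) = 2(2 + 5/2) = 9; numerator = 3(6/7) - 2(1) = 4/7; a_2 = (4/7)/(9) = 4/63
  n = 3: D(3) = 3(3 + 5/2) = 33/2; numerator = 3(4/63) - 2(6/7) = -32/21; a_3 = (-32/21)/(33/2) = -64/693
  n = 4: D(4) = 4(4 + 5/2) = 26; numerator = 3(-64/693) - 2(4/63) = -40/99; a_4 = (-40/99)/(26) = -20/1287

r = 3/2; a_0 = 1; a_1 = 6/7; a_2 = 4/63; a_3 = -64/693; a_4 = -20/1287


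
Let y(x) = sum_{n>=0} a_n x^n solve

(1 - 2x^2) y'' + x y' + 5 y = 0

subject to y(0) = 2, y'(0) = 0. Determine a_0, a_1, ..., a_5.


Ansatz: y(x) = sum_{n>=0} a_n x^n, so y'(x) = sum_{n>=1} n a_n x^(n-1) and y''(x) = sum_{n>=2} n(n-1) a_n x^(n-2).
Substitute into P(x) y'' + Q(x) y' + R(x) y = 0 with P(x) = 1 - 2x^2, Q(x) = x, R(x) = 5, and match powers of x.
Initial conditions: a_0 = 2, a_1 = 0.
Setting the coefficient of each power of x to zero and solving order by order (substituting the coefficients already found):
  x^0: 2 a_2 + 5 a_0 = 0  ->  2 a_2 = -5 a_0 = -10  ->  a_2 = -5
  x^1: 6 a_3 + 6 a_1 = 0  ->  6 a_3 = -6 a_1 = 0  ->  a_3 = 0
  x^2: 12 a_4 + 3 a_2 = 0  ->  12 a_4 = -3 a_2 = 15  ->  a_4 = 5/4
  x^3: 20 a_5 - 4 a_3 = 0  ->  20 a_5 = 4 a_3 = 0  ->  a_5 = 0
Truncated series: y(x) = 2 - 5 x^2 + (5/4) x^4 + O(x^6).

a_0 = 2; a_1 = 0; a_2 = -5; a_3 = 0; a_4 = 5/4; a_5 = 0


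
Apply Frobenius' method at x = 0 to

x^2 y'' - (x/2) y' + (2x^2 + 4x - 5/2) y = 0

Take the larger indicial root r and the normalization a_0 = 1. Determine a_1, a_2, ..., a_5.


Write in Frobenius form y'' + (p(x)/x) y' + (q(x)/x^2) y = 0:
  p(x) = -1/2,  q(x) = 2x^2 + 4x - 5/2.
Indicial equation: r(r-1) + (-1/2) r + (-5/2) = 0 -> roots r_1 = 5/2, r_2 = -1.
Take r = r_1 = 5/2. Let y(x) = x^r sum_{n>=0} a_n x^n with a_0 = 1.
Substitute y = x^r sum a_n x^n and match x^{r+n}. The recurrence is
  D(n) a_n + 4 a_{n-1} + 2 a_{n-2} = 0,  where D(n) = (r+n)(r+n-1) + (-1/2)(r+n) + (-5/2).
  a_n = [-4 a_{n-1} - 2 a_{n-2}] / D(n).
Since the indicial polynomial factors as (r - r_1)(r - r_2), D(n) = (r_1 + n - r_1)(r_1 + n - r_2) = n(n + 7/2).
Evaluating step by step (a_0 = 1):
  n = 1: D(1) = 1(1 + 7/2) = 9/2; numerator = -4(1) = -4; a_1 = (-4)/(9/2) = -8/9
  n = 2: D(2) = 2(2 + 7/2) = 11; numerator = -4(-8/9) - 2(1) = 14/9; a_2 = (14/9)/(11) = 14/99
  n = 3: D(3) = 3(3 + 7/2) = 39/2; numerator = -4(14/99) - 2(-8/9) = 40/33; a_3 = (40/33)/(39/2) = 80/1287
  n = 4: D(4) = 4(4 + 7/2) = 30; numerator = -4(80/1287) - 2(14/99) = -76/143; a_4 = (-76/143)/(30) = -38/2145
  n = 5: D(5) = 5(5 + 7/2) = 85/2; numerator = -4(-38/2145) - 2(80/1287) = -344/6435; a_5 = (-344/6435)/(85/2) = -688/546975

r = 5/2; a_0 = 1; a_1 = -8/9; a_2 = 14/99; a_3 = 80/1287; a_4 = -38/2145; a_5 = -688/546975


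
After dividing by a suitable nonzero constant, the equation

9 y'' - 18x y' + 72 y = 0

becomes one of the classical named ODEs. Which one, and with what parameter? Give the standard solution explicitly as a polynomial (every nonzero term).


All three coefficients share the factor 9; dividing through by 9 gives  y'' - 2x y' + 8 y = 0.
This matches the Hermite equation y'' - 2x y' + 2n y = 0 with 2n = 8, so n = 4; the polynomial solution is H_4(x).
With y = sum_k a_k x^k, matching x^k gives (k+2)(k+1) a_{k+2} = 2(k - n) a_k = 2(k - 4) a_k. The right side vanishes at k = 4, so the series with the parity of 4 terminates at degree 4.
Standard normalization: leading coefficient of H_n is 2^n, so a_4 = 2^4 = 16. Work downward with a_k = (k+1)(k+2) a_{k+2} / (2(k - n)):
  a_2 = (3)(4)(16) / (2(2 - 4)) = 192/(-4) = -48
  a_0 = (1)(2)(-48) / (2(0 - 4)) = -96/(-8) = 12
Hence H_4(x) = 16 x^4 - 48 x^2 + 12.

H_4(x); series = 16 x^4 - 48 x^2 + 12


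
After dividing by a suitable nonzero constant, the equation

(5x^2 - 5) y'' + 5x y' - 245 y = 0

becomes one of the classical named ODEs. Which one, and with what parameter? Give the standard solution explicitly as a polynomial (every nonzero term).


All three coefficients share the factor -5; dividing through by -5 gives  (1 - x^2) y'' - x y' + 49 y = 0.
This matches the Chebyshev equation (1 - x^2) y'' - x y' + n^2 y = 0 (note the -x y' term, not -2x y') with n^2 = 49, so n = 7; the polynomial solution is T_7(x).
With y = sum_k a_k x^k, matching x^k gives (k+2)(k+1) a_{k+2} = (k^2 - n^2) a_k = (k - 7)(k + 7) a_k. The right side vanishes at k = 7, so the series with the parity of 7 terminates at degree 7.
Standard normalization: leading coefficient of T_n is 2^(n-1), so a_7 = 2^6 = 64. Work downward with a_k = (k+1)(k+2) a_{k+2} / ((k - 7)(k + 7)):
  a_5 = (6)(7)(64) / ((5 - 7)(5 + 7)) = 2688/(-24) = -112
  a_3 = (4)(5)(-112) / ((3 - 7)(3 + 7)) = -2240/(-40) = 56
  a_1 = (2)(3)(56) / ((1 - 7)(1 + 7)) = 336/(-48) = -7
Hence T_7(x) = 64 x^7 - 112 x^5 + 56 x^3 - 7 x.

T_7(x); series = 64 x^7 - 112 x^5 + 56 x^3 - 7 x


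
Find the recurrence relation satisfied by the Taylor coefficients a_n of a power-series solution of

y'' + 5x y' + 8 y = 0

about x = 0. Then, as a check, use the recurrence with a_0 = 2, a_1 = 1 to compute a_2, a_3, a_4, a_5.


Substitute y = sum_n a_n x^n.
y''(x) has coefficient (n+2)(n+1) a_{n+2} at x^n;
5 x y'(x) has coefficient 5 n a_n at x^n (shift);
8 y(x) has coefficient 8 a_n at x^n.
Matching x^n: (n+2)(n+1) a_{n+2} + (5n + 8) a_n = 0.
Thus a_{n+2} = (-5n - 8) / ((n+1)(n+2)) * a_n.

Check with a_0 = 2, a_1 = 1 (apply the recurrence for n = 0, 1, 2, 3): a_0 = 2, a_1 = 1, a_2 = -8, a_3 = -13/6, a_4 = 12, a_5 = 299/120.

a_(n+2) = (-5n - 8) / ((n+1)(n+2)) * a_n; check: a_0 = 2, a_1 = 1, a_2 = -8, a_3 = -13/6, a_4 = 12, a_5 = 299/120


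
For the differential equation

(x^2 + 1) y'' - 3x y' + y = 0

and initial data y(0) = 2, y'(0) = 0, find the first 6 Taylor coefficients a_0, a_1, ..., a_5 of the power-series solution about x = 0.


Ansatz: y(x) = sum_{n>=0} a_n x^n, so y'(x) = sum_{n>=1} n a_n x^(n-1) and y''(x) = sum_{n>=2} n(n-1) a_n x^(n-2).
Substitute into P(x) y'' + Q(x) y' + R(x) y = 0 with P(x) = x^2 + 1, Q(x) = -3x, R(x) = 1, and match powers of x.
Initial conditions: a_0 = 2, a_1 = 0.
Setting the coefficient of each power of x to zero and solving order by order (substituting the coefficients already found):
  x^0: 2 a_2 + a_0 = 0  ->  2 a_2 = -a_0 = -2  ->  a_2 = -1
  x^1: 6 a_3 - 2 a_1 = 0  ->  6 a_3 = 2 a_1 = 0  ->  a_3 = 0
  x^2: 12 a_4 - 3 a_2 = 0  ->  12 a_4 = 3 a_2 = -3  ->  a_4 = -1/4
  x^3: 20 a_5 - 2 a_3 = 0  ->  20 a_5 = 2 a_3 = 0  ->  a_5 = 0
Truncated series: y(x) = 2 - x^2 - (1/4) x^4 + O(x^6).

a_0 = 2; a_1 = 0; a_2 = -1; a_3 = 0; a_4 = -1/4; a_5 = 0


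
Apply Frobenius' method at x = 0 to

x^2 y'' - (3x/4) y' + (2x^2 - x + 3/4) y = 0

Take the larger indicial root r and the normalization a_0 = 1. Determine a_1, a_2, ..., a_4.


Write in Frobenius form y'' + (p(x)/x) y' + (q(x)/x^2) y = 0:
  p(x) = -3/4,  q(x) = 2x^2 - x + 3/4.
Indicial equation: r(r-1) + (-3/4) r + (3/4) = 0 -> roots r_1 = 1, r_2 = 3/4.
Take r = r_1 = 1. Let y(x) = x^r sum_{n>=0} a_n x^n with a_0 = 1.
Substitute y = x^r sum a_n x^n and match x^{r+n}. The recurrence is
  D(n) a_n - 1 a_{n-1} + 2 a_{n-2} = 0,  where D(n) = (r+n)(r+n-1) + (-3/4)(r+n) + (3/4).
  a_n = [1 a_{n-1} - 2 a_{n-2}] / D(n).
Since the indicial polynomial factors as (r - r_1)(r - r_2), D(n) = (r_1 + n - r_1)(r_1 + n - r_2) = n(n + 1/4).
Evaluating step by step (a_0 = 1):
  n = 1: D(1) = 1(1 + 1/4) = 5/4; numerator = 1(1) = 1; a_1 = (1)/(5/4) = 4/5
  n = 2: D(2) = 2(2 + 1/4) = 9/2; numerator = 1(4/5) - 2(1) = -6/5; a_2 = (-6/5)/(9/2) = -4/15
  n = 3: D(3) = 3(3 + 1/4) = 39/4; numerator = 1(-4/15) - 2(4/5) = -28/15; a_3 = (-28/15)/(39/4) = -112/585
  n = 4: D(4) = 4(4 + 1/4) = 17; numerator = 1(-112/585) - 2(-4/15) = 40/117; a_4 = (40/117)/(17) = 40/1989

r = 1; a_0 = 1; a_1 = 4/5; a_2 = -4/15; a_3 = -112/585; a_4 = 40/1989


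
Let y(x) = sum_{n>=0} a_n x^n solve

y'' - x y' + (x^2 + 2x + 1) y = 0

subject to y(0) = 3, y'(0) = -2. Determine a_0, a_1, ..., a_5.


Ansatz: y(x) = sum_{n>=0} a_n x^n, so y'(x) = sum_{n>=1} n a_n x^(n-1) and y''(x) = sum_{n>=2} n(n-1) a_n x^(n-2).
Substitute into P(x) y'' + Q(x) y' + R(x) y = 0 with P(x) = 1, Q(x) = -x, R(x) = x^2 + 2x + 1, and match powers of x.
Initial conditions: a_0 = 3, a_1 = -2.
Setting the coefficient of each power of x to zero and solving order by order (substituting the coefficients already found):
  x^0: 2 a_2 + a_0 = 0  ->  2 a_2 = -a_0 = -3  ->  a_2 = -3/2
  x^1: 6 a_3 + 2 a_0 = 0  ->  6 a_3 = -2 a_0 = -6  ->  a_3 = -1
  x^2: 12 a_4 - a_2 + 2 a_1 + a_0 = 0  ->  12 a_4 = a_2 - 2 a_1 - a_0 = -1/2  ->  a_4 = -1/24
  x^3: 20 a_5 - 2 a_3 + 2 a_2 + a_1 = 0  ->  20 a_5 = 2 a_3 - 2 a_2 - a_1 = 3  ->  a_5 = 3/20
Truncated series: y(x) = 3 - 2 x - (3/2) x^2 - x^3 - (1/24) x^4 + (3/20) x^5 + O(x^6).

a_0 = 3; a_1 = -2; a_2 = -3/2; a_3 = -1; a_4 = -1/24; a_5 = 3/20


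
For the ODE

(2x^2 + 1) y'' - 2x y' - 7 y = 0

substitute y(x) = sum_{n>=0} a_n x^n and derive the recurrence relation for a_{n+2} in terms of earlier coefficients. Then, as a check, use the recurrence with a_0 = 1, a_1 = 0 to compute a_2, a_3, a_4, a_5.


Substitute y = sum_n a_n x^n.
(1 + 2 x^2) y'' contributes (n+2)(n+1) a_{n+2} + 2 n(n-1) a_n at x^n.
-2 x y'(x) contributes -2 n a_n at x^n.
-7 y(x) contributes -7 a_n at x^n.
Matching x^n: (n+2)(n+1) a_{n+2} + (2 n(n-1) - 2 n - 7) a_n = 0.
Thus a_{n+2} = (-2 n(n-1) + 2 n + 7) / ((n+1)(n+2)) * a_n.

Check with a_0 = 1, a_1 = 0 (apply the recurrence for n = 0, 1, 2, 3): a_0 = 1, a_1 = 0, a_2 = 7/2, a_3 = 0, a_4 = 49/24, a_5 = 0.

a_(n+2) = (-2 n(n-1) + 2 n + 7) / ((n+1)(n+2)) * a_n; check: a_0 = 1, a_1 = 0, a_2 = 7/2, a_3 = 0, a_4 = 49/24, a_5 = 0


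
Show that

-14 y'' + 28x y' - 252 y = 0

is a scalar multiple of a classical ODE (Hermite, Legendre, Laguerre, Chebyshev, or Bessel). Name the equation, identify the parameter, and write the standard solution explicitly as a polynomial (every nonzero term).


All three coefficients share the factor -14; dividing through by -14 gives  y'' - 2x y' + 18 y = 0.
This matches the Hermite equation y'' - 2x y' + 2n y = 0 with 2n = 18, so n = 9; the polynomial solution is H_9(x).
With y = sum_k a_k x^k, matching x^k gives (k+2)(k+1) a_{k+2} = 2(k - n) a_k = 2(k - 9) a_k. The right side vanishes at k = 9, so the series with the parity of 9 terminates at degree 9.
Standard normalization: leading coefficient of H_n is 2^n, so a_9 = 2^9 = 512. Work downward with a_k = (k+1)(k+2) a_{k+2} / (2(k - n)):
  a_7 = (8)(9)(512) / (2(7 - 9)) = 36864/(-4) = -9216
  a_5 = (6)(7)(-9216) / (2(5 - 9)) = -387072/(-8) = 48384
  a_3 = (4)(5)(48384) / (2(3 - 9)) = 967680/(-12) = -80640
  a_1 = (2)(3)(-80640) / (2(1 - 9)) = -483840/(-16) = 30240
Hence H_9(x) = 512 x^9 - 9216 x^7 + 48384 x^5 - 80640 x^3 + 30240 x.

H_9(x); series = 512 x^9 - 9216 x^7 + 48384 x^5 - 80640 x^3 + 30240 x


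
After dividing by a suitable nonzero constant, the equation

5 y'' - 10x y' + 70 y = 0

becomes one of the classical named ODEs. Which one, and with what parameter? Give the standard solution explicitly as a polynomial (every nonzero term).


All three coefficients share the factor 5; dividing through by 5 gives  y'' - 2x y' + 14 y = 0.
This matches the Hermite equation y'' - 2x y' + 2n y = 0 with 2n = 14, so n = 7; the polynomial solution is H_7(x).
With y = sum_k a_k x^k, matching x^k gives (k+2)(k+1) a_{k+2} = 2(k - n) a_k = 2(k - 7) a_k. The right side vanishes at k = 7, so the series with the parity of 7 terminates at degree 7.
Standard normalization: leading coefficient of H_n is 2^n, so a_7 = 2^7 = 128. Work downward with a_k = (k+1)(k+2) a_{k+2} / (2(k - n)):
  a_5 = (6)(7)(128) / (2(5 - 7)) = 5376/(-4) = -1344
  a_3 = (4)(5)(-1344) / (2(3 - 7)) = -26880/(-8) = 3360
  a_1 = (2)(3)(3360) / (2(1 - 7)) = 20160/(-12) = -1680
Hence H_7(x) = 128 x^7 - 1344 x^5 + 3360 x^3 - 1680 x.

H_7(x); series = 128 x^7 - 1344 x^5 + 3360 x^3 - 1680 x


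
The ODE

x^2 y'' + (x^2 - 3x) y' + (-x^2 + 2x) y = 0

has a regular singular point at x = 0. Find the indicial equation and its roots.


Divide by x^2 to reach normal form y'' + P_1(x) y' + P_2(x) y = 0 with P_1(x) = 1 - 3/x and P_2(x) = -1 + 2/x.
x = 0 is a singular point because the y'-coefficient 1 - 3/x has a pole at x = 0 and the y-coefficient -1 + 2/x has a pole at x = 0.
It is a regular singular point because x P_1(x) = p(x) = x - 3 and x^2 P_2(x) = q(x) = -x^2 + 2x are polynomials, hence analytic at x = 0.
p(0) = -3,  q(0) = 0.
Indicial equation: r(r-1) + p(0) r + q(0) = 0, i.e. r^2 + (p(0) - 1) r + q(0) = 0, i.e. r^2 - 4 r = 0.
Discriminant: (-4)^2 - 4(0) = 16, so r = (4 ± 4)/2.
Solving: r_1 = 4, r_2 = 0.

indicial: r^2 - 4 r = 0; roots r_1 = 4, r_2 = 0


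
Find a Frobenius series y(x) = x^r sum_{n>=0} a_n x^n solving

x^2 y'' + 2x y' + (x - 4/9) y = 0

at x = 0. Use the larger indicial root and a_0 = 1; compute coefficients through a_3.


Write in Frobenius form y'' + (p(x)/x) y' + (q(x)/x^2) y = 0:
  p(x) = 2,  q(x) = x - 4/9.
Indicial equation: r(r-1) + (2) r + (-4/9) = 0 -> roots r_1 = 1/3, r_2 = -4/3.
Take r = r_1 = 1/3. Let y(x) = x^r sum_{n>=0} a_n x^n with a_0 = 1.
Substitute y = x^r sum a_n x^n and match x^{r+n}. The recurrence is
  D(n) a_n + 1 a_{n-1} = 0,  where D(n) = (r+n)(r+n-1) + (2)(r+n) + (-4/9).
  a_n = -1 / D(n) * a_{n-1}.
Since the indicial polynomial factors as (r - r_1)(r - r_2), D(n) = (r_1 + n - r_1)(r_1 + n - r_2) = n(n + 5/3).
Evaluating step by step (a_0 = 1):
  n = 1: D(1) = 1(1 + 5/3) = 8/3; numerator = -1(1) = -1; a_1 = (-1)/(8/3) = -3/8
  n = 2: D(2) = 2(2 + 5/3) = 22/3; numerator = -1(-3/8) = 3/8; a_2 = (3/8)/(22/3) = 9/176
  n = 3: D(3) = 3(3 + 5/3) = 14; numerator = -1(9/176) = -9/176; a_3 = (-9/176)/(14) = -9/2464

r = 1/3; a_0 = 1; a_1 = -3/8; a_2 = 9/176; a_3 = -9/2464


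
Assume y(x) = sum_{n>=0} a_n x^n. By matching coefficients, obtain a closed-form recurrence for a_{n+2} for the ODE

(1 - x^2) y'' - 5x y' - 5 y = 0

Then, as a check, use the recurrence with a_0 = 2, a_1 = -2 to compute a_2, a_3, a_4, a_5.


Substitute y = sum_n a_n x^n.
(1 - 1 x^2) y'' contributes (n+2)(n+1) a_{n+2} - n(n-1) a_n at x^n.
-5 x y'(x) contributes -5 n a_n at x^n.
-5 y(x) contributes -5 a_n at x^n.
Matching x^n: (n+2)(n+1) a_{n+2} + (-n(n-1) - 5 n - 5) a_n = 0.
Thus a_{n+2} = (n(n-1) + 5 n + 5) / ((n+1)(n+2)) * a_n.

Check with a_0 = 2, a_1 = -2 (apply the recurrence for n = 0, 1, 2, 3): a_0 = 2, a_1 = -2, a_2 = 5, a_3 = -10/3, a_4 = 85/12, a_5 = -13/3.

a_(n+2) = (n(n-1) + 5 n + 5) / ((n+1)(n+2)) * a_n; check: a_0 = 2, a_1 = -2, a_2 = 5, a_3 = -10/3, a_4 = 85/12, a_5 = -13/3


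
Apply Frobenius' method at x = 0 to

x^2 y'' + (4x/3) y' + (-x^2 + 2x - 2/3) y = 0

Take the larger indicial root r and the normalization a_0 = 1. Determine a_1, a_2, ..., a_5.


Write in Frobenius form y'' + (p(x)/x) y' + (q(x)/x^2) y = 0:
  p(x) = 4/3,  q(x) = -x^2 + 2x - 2/3.
Indicial equation: r(r-1) + (4/3) r + (-2/3) = 0 -> roots r_1 = 2/3, r_2 = -1.
Take r = r_1 = 2/3. Let y(x) = x^r sum_{n>=0} a_n x^n with a_0 = 1.
Substitute y = x^r sum a_n x^n and match x^{r+n}. The recurrence is
  D(n) a_n + 2 a_{n-1} - 1 a_{n-2} = 0,  where D(n) = (r+n)(r+n-1) + (4/3)(r+n) + (-2/3).
  a_n = [-2 a_{n-1} + 1 a_{n-2}] / D(n).
Since the indicial polynomial factors as (r - r_1)(r - r_2), D(n) = (r_1 + n - r_1)(r_1 + n - r_2) = n(n + 5/3).
Evaluating step by step (a_0 = 1):
  n = 1: D(1) = 1(1 + 5/3) = 8/3; numerator = -2(1) = -2; a_1 = (-2)/(8/3) = -3/4
  n = 2: D(2) = 2(2 + 5/3) = 22/3; numerator = -2(-3/4) + 1(1) = 5/2; a_2 = (5/2)/(22/3) = 15/44
  n = 3: D(3) = 3(3 + 5/3) = 14; numerator = -2(15/44) + 1(-3/4) = -63/44; a_3 = (-63/44)/(14) = -9/88
  n = 4: D(4) = 4(4 + 5/3) = 68/3; numerator = -2(-9/88) + 1(15/44) = 6/11; a_4 = (6/11)/(68/3) = 9/374
  n = 5: D(5) = 5(5 + 5/3) = 100/3; numerator = -2(9/374) + 1(-9/88) = -225/1496; a_5 = (-225/1496)/(100/3) = -27/5984

r = 2/3; a_0 = 1; a_1 = -3/4; a_2 = 15/44; a_3 = -9/88; a_4 = 9/374; a_5 = -27/5984


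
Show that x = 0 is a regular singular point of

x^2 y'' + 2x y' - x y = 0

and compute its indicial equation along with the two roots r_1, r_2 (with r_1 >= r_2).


Divide by x^2 to reach normal form y'' + P_1(x) y' + P_2(x) y = 0 with P_1(x) = 2/x and P_2(x) = -1/x.
x = 0 is a singular point because the y'-coefficient 2/x has a pole at x = 0 and the y-coefficient -1/x has a pole at x = 0.
It is a regular singular point because x P_1(x) = p(x) = 2 and x^2 P_2(x) = q(x) = -x are polynomials, hence analytic at x = 0.
p(0) = 2,  q(0) = 0.
Indicial equation: r(r-1) + p(0) r + q(0) = 0, i.e. r^2 + (p(0) - 1) r + q(0) = 0, i.e. r^2 + 1 r = 0.
Discriminant: (1)^2 - 4(0) = 1, so r = (-1 ± 1)/2.
Solving: r_1 = 0, r_2 = -1.

indicial: r^2 + 1 r = 0; roots r_1 = 0, r_2 = -1


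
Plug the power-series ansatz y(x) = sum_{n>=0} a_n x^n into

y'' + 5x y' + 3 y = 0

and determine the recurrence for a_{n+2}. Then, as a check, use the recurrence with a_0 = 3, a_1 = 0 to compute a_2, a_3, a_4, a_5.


Substitute y = sum_n a_n x^n.
y''(x) has coefficient (n+2)(n+1) a_{n+2} at x^n;
5 x y'(x) has coefficient 5 n a_n at x^n (shift);
3 y(x) has coefficient 3 a_n at x^n.
Matching x^n: (n+2)(n+1) a_{n+2} + (5n + 3) a_n = 0.
Thus a_{n+2} = (-5n - 3) / ((n+1)(n+2)) * a_n.

Check with a_0 = 3, a_1 = 0 (apply the recurrence for n = 0, 1, 2, 3): a_0 = 3, a_1 = 0, a_2 = -9/2, a_3 = 0, a_4 = 39/8, a_5 = 0.

a_(n+2) = (-5n - 3) / ((n+1)(n+2)) * a_n; check: a_0 = 3, a_1 = 0, a_2 = -9/2, a_3 = 0, a_4 = 39/8, a_5 = 0


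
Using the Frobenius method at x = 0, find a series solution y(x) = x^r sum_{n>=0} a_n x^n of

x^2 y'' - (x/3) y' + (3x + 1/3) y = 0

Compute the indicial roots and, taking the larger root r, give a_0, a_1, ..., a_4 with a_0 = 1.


Write in Frobenius form y'' + (p(x)/x) y' + (q(x)/x^2) y = 0:
  p(x) = -1/3,  q(x) = 3x + 1/3.
Indicial equation: r(r-1) + (-1/3) r + (1/3) = 0 -> roots r_1 = 1, r_2 = 1/3.
Take r = r_1 = 1. Let y(x) = x^r sum_{n>=0} a_n x^n with a_0 = 1.
Substitute y = x^r sum a_n x^n and match x^{r+n}. The recurrence is
  D(n) a_n + 3 a_{n-1} = 0,  where D(n) = (r+n)(r+n-1) + (-1/3)(r+n) + (1/3).
  a_n = -3 / D(n) * a_{n-1}.
Since the indicial polynomial factors as (r - r_1)(r - r_2), D(n) = (r_1 + n - r_1)(r_1 + n - r_2) = n(n + 2/3).
Evaluating step by step (a_0 = 1):
  n = 1: D(1) = 1(1 + 2/3) = 5/3; numerator = -3(1) = -3; a_1 = (-3)/(5/3) = -9/5
  n = 2: D(2) = 2(2 + 2/3) = 16/3; numerator = -3(-9/5) = 27/5; a_2 = (27/5)/(16/3) = 81/80
  n = 3: D(3) = 3(3 + 2/3) = 11; numerator = -3(81/80) = -243/80; a_3 = (-243/80)/(11) = -243/880
  n = 4: D(4) = 4(4 + 2/3) = 56/3; numerator = -3(-243/880) = 729/880; a_4 = (729/880)/(56/3) = 2187/49280

r = 1; a_0 = 1; a_1 = -9/5; a_2 = 81/80; a_3 = -243/880; a_4 = 2187/49280


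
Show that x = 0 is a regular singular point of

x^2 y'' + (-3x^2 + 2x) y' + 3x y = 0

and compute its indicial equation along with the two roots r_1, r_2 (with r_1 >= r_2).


Divide by x^2 to reach normal form y'' + P_1(x) y' + P_2(x) y = 0 with P_1(x) = -3 + 2/x and P_2(x) = 3/x.
x = 0 is a singular point because the y'-coefficient -3 + 2/x has a pole at x = 0 and the y-coefficient 3/x has a pole at x = 0.
It is a regular singular point because x P_1(x) = p(x) = 2 - 3x and x^2 P_2(x) = q(x) = 3x are polynomials, hence analytic at x = 0.
p(0) = 2,  q(0) = 0.
Indicial equation: r(r-1) + p(0) r + q(0) = 0, i.e. r^2 + (p(0) - 1) r + q(0) = 0, i.e. r^2 + 1 r = 0.
Discriminant: (1)^2 - 4(0) = 1, so r = (-1 ± 1)/2.
Solving: r_1 = 0, r_2 = -1.

indicial: r^2 + 1 r = 0; roots r_1 = 0, r_2 = -1


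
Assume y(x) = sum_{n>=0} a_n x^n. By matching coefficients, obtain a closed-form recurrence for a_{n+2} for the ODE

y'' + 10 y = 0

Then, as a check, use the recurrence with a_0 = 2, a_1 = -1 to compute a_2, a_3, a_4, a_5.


Substitute y = sum_n a_n x^n into y'' + (const) y = 0.
y''(x) = sum_{n>=0} (n+2)(n+1) a_{n+2} x^n.
The ODE becomes sum_n [(n+2)(n+1) a_{n+2} + 10 a_n] x^n = 0.
Setting each coefficient to zero gives the recurrence:
  (n+2)(n+1) a_{n+2} + 10 a_n = 0,
  a_{n+2} = -10 / ((n+1)(n+2)) a_n.

Check with a_0 = 2, a_1 = -1 (apply the recurrence for n = 0, 1, 2, 3): a_0 = 2, a_1 = -1, a_2 = -10, a_3 = 5/3, a_4 = 25/3, a_5 = -5/6.

a_{n+2} = -10/((n+1)(n+2)) * a_n; check: a_0 = 2, a_1 = -1, a_2 = -10, a_3 = 5/3, a_4 = 25/3, a_5 = -5/6


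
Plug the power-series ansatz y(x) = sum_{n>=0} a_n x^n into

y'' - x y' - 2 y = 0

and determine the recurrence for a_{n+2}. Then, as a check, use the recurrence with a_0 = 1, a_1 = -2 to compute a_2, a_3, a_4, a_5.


Substitute y = sum_n a_n x^n.
y''(x) has coefficient (n+2)(n+1) a_{n+2} at x^n;
-x y'(x) has coefficient -n a_n at x^n (shift);
-2 y(x) has coefficient -2 a_n at x^n.
Matching x^n: (n+2)(n+1) a_{n+2} + (-n - 2) a_n = 0.
Thus a_{n+2} = (n + 2) / ((n+1)(n+2)) * a_n.

Check with a_0 = 1, a_1 = -2 (apply the recurrence for n = 0, 1, 2, 3): a_0 = 1, a_1 = -2, a_2 = 1, a_3 = -1, a_4 = 1/3, a_5 = -1/4.

a_(n+2) = (n + 2) / ((n+1)(n+2)) * a_n; check: a_0 = 1, a_1 = -2, a_2 = 1, a_3 = -1, a_4 = 1/3, a_5 = -1/4


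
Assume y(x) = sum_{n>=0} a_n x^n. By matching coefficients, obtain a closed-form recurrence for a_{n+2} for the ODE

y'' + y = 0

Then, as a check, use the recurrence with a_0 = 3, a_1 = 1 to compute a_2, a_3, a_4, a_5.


Substitute y = sum_n a_n x^n into y'' + (const) y = 0.
y''(x) = sum_{n>=0} (n+2)(n+1) a_{n+2} x^n.
The ODE becomes sum_n [(n+2)(n+1) a_{n+2} + 1 a_n] x^n = 0.
Setting each coefficient to zero gives the recurrence:
  (n+2)(n+1) a_{n+2} + 1 a_n = 0,
  a_{n+2} = -1 / ((n+1)(n+2)) a_n.

Check with a_0 = 3, a_1 = 1 (apply the recurrence for n = 0, 1, 2, 3): a_0 = 3, a_1 = 1, a_2 = -3/2, a_3 = -1/6, a_4 = 1/8, a_5 = 1/120.

a_{n+2} = -1/((n+1)(n+2)) * a_n; check: a_0 = 3, a_1 = 1, a_2 = -3/2, a_3 = -1/6, a_4 = 1/8, a_5 = 1/120


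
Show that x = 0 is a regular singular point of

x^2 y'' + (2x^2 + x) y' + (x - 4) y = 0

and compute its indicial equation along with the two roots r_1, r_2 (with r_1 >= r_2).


Divide by x^2 to reach normal form y'' + P_1(x) y' + P_2(x) y = 0 with P_1(x) = 2 + 1/x and P_2(x) = 1/x - 4/x^2.
x = 0 is a singular point because the y'-coefficient 2 + 1/x has a pole at x = 0 and the y-coefficient 1/x - 4/x^2 has a pole at x = 0.
It is a regular singular point because x P_1(x) = p(x) = 2x + 1 and x^2 P_2(x) = q(x) = x - 4 are polynomials, hence analytic at x = 0.
p(0) = 1,  q(0) = -4.
Indicial equation: r(r-1) + p(0) r + q(0) = 0, i.e. r^2 + (p(0) - 1) r + q(0) = 0, i.e. r^2 - 4 = 0.
Discriminant: (0)^2 - 4(-4) = 16, so r = (0 ± 4)/2.
Solving: r_1 = 2, r_2 = -2.

indicial: r^2 - 4 = 0; roots r_1 = 2, r_2 = -2


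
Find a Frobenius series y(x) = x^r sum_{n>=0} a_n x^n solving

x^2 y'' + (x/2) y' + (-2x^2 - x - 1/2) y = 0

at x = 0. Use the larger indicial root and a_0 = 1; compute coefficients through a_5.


Write in Frobenius form y'' + (p(x)/x) y' + (q(x)/x^2) y = 0:
  p(x) = 1/2,  q(x) = -2x^2 - x - 1/2.
Indicial equation: r(r-1) + (1/2) r + (-1/2) = 0 -> roots r_1 = 1, r_2 = -1/2.
Take r = r_1 = 1. Let y(x) = x^r sum_{n>=0} a_n x^n with a_0 = 1.
Substitute y = x^r sum a_n x^n and match x^{r+n}. The recurrence is
  D(n) a_n - 1 a_{n-1} - 2 a_{n-2} = 0,  where D(n) = (r+n)(r+n-1) + (1/2)(r+n) + (-1/2).
  a_n = [1 a_{n-1} + 2 a_{n-2}] / D(n).
Since the indicial polynomial factors as (r - r_1)(r - r_2), D(n) = (r_1 + n - r_1)(r_1 + n - r_2) = n(n + 3/2).
Evaluating step by step (a_0 = 1):
  n = 1: D(1) = 1(1 + 3/2) = 5/2; numerator = 1(1) = 1; a_1 = (1)/(5/2) = 2/5
  n = 2: D(2) = 2(2 + 3/2) = 7; numerator = 1(2/5) + 2(1) = 12/5; a_2 = (12/5)/(7) = 12/35
  n = 3: D(3) = 3(3 + 3/2) = 27/2; numerator = 1(12/35) + 2(2/5) = 8/7; a_3 = (8/7)/(27/2) = 16/189
  n = 4: D(4) = 4(4 + 3/2) = 22; numerator = 1(16/189) + 2(12/35) = 104/135; a_4 = (104/135)/(22) = 52/1485
  n = 5: D(5) = 5(5 + 3/2) = 65/2; numerator = 1(52/1485) + 2(16/189) = 236/1155; a_5 = (236/1155)/(65/2) = 472/75075

r = 1; a_0 = 1; a_1 = 2/5; a_2 = 12/35; a_3 = 16/189; a_4 = 52/1485; a_5 = 472/75075


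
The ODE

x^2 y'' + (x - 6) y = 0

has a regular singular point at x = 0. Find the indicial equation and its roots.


Divide by x^2 to reach normal form y'' + P_1(x) y' + P_2(x) y = 0 with P_1(x) = 0 and P_2(x) = 1/x - 6/x^2.
x = 0 is a singular point because the y-coefficient 1/x - 6/x^2 has a pole at x = 0.
It is a regular singular point because x P_1(x) = p(x) = 0 and x^2 P_2(x) = q(x) = x - 6 are polynomials, hence analytic at x = 0.
p(0) = 0,  q(0) = -6.
Indicial equation: r(r-1) + p(0) r + q(0) = 0, i.e. r^2 + (p(0) - 1) r + q(0) = 0, i.e. r^2 - 1 r - 6 = 0.
Discriminant: (-1)^2 - 4(-6) = 25, so r = (1 ± 5)/2.
Solving: r_1 = 3, r_2 = -2.

indicial: r^2 - 1 r - 6 = 0; roots r_1 = 3, r_2 = -2


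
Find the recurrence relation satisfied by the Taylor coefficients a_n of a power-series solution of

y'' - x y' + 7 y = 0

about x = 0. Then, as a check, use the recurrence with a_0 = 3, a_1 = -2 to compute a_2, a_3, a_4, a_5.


Substitute y = sum_n a_n x^n.
y''(x) has coefficient (n+2)(n+1) a_{n+2} at x^n;
-x y'(x) has coefficient -n a_n at x^n (shift);
7 y(x) has coefficient 7 a_n at x^n.
Matching x^n: (n+2)(n+1) a_{n+2} + (-n + 7) a_n = 0.
Thus a_{n+2} = (n - 7) / ((n+1)(n+2)) * a_n.

Check with a_0 = 3, a_1 = -2 (apply the recurrence for n = 0, 1, 2, 3): a_0 = 3, a_1 = -2, a_2 = -21/2, a_3 = 2, a_4 = 35/8, a_5 = -2/5.

a_(n+2) = (n - 7) / ((n+1)(n+2)) * a_n; check: a_0 = 3, a_1 = -2, a_2 = -21/2, a_3 = 2, a_4 = 35/8, a_5 = -2/5


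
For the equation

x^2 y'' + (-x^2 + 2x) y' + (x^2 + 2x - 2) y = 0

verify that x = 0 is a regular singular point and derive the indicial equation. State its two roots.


Divide by x^2 to reach normal form y'' + P_1(x) y' + P_2(x) y = 0 with P_1(x) = -1 + 2/x and P_2(x) = 1 + 2/x - 2/x^2.
x = 0 is a singular point because the y'-coefficient -1 + 2/x has a pole at x = 0 and the y-coefficient 1 + 2/x - 2/x^2 has a pole at x = 0.
It is a regular singular point because x P_1(x) = p(x) = 2 - x and x^2 P_2(x) = q(x) = x^2 + 2x - 2 are polynomials, hence analytic at x = 0.
p(0) = 2,  q(0) = -2.
Indicial equation: r(r-1) + p(0) r + q(0) = 0, i.e. r^2 + (p(0) - 1) r + q(0) = 0, i.e. r^2 + 1 r - 2 = 0.
Discriminant: (1)^2 - 4(-2) = 9, so r = (-1 ± 3)/2.
Solving: r_1 = 1, r_2 = -2.

indicial: r^2 + 1 r - 2 = 0; roots r_1 = 1, r_2 = -2
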